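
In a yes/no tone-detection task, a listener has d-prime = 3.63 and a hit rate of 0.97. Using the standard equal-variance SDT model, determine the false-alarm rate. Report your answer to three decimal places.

false-alarm rate = 0.040

z(hit rate) = z(0.97) = 1.8808
z(FA) = z(H) − d' = 1.8808 − 3.63 = -1.7492
false-alarm rate = Φ(-1.7492) = 0.0401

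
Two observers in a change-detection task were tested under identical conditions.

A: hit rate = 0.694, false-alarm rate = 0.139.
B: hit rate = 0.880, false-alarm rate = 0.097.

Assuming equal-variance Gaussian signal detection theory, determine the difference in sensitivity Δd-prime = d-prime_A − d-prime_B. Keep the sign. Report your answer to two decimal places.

Δd-prime = -0.88

A: z(0.694) = 0.507, z(0.139) = -1.085, d' = 1.592
B: z(0.880) = 1.175, z(0.097) = -1.299, d' = 2.474
Δd' = d'_A − d'_B = 1.592 − 2.474 = -0.882
B has the higher sensitivity.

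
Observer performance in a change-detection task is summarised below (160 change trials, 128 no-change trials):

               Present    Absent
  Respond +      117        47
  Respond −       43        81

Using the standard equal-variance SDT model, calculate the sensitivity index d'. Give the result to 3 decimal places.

H = 117/160 = 0.7312
FA = 47/128 = 0.3672
z(H) = 0.6164
z(FA) = -0.3393
d' = z(H) − z(FA) = 0.6164 − (-0.3393) = 0.9557

d' = 0.956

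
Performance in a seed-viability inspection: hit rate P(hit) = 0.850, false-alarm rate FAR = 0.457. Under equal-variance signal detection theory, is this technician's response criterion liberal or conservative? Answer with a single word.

liberal

z(H) = 1.036, z(FA) = -0.108
c = −½·(z(H) + z(FA)) = -0.464
c < 0 → liberal criterion (biased toward responding “yes”).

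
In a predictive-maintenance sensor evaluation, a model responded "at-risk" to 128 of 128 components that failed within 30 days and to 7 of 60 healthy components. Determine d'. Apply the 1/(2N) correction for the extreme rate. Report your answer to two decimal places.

The hit rate is 128/128 = 1, so apply the 1/(2N) correction: H → 1 − 1/(2·128) = 0.99609.
z(H) = z(0.99609) = 2.660
z(FA) = z(0.11667) = -1.192
d' = 2.660 − (-1.192) = 3.852

d' = 3.85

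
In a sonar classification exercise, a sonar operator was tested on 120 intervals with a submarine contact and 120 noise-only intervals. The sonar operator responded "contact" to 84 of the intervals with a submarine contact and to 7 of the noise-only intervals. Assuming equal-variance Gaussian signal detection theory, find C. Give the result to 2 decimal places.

H = 84/120 = 0.7000
FA = 7/120 = 0.0583
Φ⁻¹(H) = 0.524
Φ⁻¹(FA) = -1.569
c = −½·[z(H) + z(FA)] = −0.5 × (0.524 + (-1.569)) = 0.5225

C = 0.52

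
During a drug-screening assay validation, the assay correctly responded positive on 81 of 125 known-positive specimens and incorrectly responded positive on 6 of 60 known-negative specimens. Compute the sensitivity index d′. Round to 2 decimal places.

H = 81/125 = 0.6480
FA = 6/60 = 0.1000
z(H) = z(0.6480) = 0.380
z(FA) = z(0.1000) = -1.282
d' = z(H) − z(FA) = 0.380 − (-1.282) = 1.662

d′ = 1.66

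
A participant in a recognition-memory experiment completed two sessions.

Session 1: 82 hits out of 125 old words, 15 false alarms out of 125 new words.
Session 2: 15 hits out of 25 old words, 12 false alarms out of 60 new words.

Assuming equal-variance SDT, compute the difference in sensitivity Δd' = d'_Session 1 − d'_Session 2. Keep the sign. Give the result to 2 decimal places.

Δd' = 0.48

Session 1: z(0.6560) = 0.402, z(0.1200) = -1.175, d' = 1.577
Session 2: z(0.6000) = 0.253, z(0.2000) = -0.842, d' = 1.095
Δd' = d'_Session 1 − d'_Session 2 = 1.577 − 1.095 = 0.482
Session 1 has the higher sensitivity.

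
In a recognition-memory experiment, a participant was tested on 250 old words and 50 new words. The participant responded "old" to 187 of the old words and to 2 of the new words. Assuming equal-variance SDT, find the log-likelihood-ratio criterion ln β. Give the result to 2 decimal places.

ln β = 1.31

H = 187/250 = 0.7480
FA = 2/50 = 0.0400
z(H) = z(0.7480) = 0.668
z(FA) = z(0.0400) = -1.751
ln β = −½·[z(H)² − z(FA)²] = −0.5 × (0.446 − 3.066) = 1.310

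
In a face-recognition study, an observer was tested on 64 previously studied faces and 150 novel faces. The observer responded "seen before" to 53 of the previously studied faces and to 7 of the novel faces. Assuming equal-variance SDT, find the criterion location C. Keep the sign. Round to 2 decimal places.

H = 53/64 = 0.8281
FA = 7/150 = 0.0467
Φ⁻¹(0.8281) = 0.9467, Φ⁻¹(0.0467) = -1.6777
c = −½·[z(H) + z(FA)] = −0.5 × (0.9467 + (-1.6777)) = 0.3655

C = 0.37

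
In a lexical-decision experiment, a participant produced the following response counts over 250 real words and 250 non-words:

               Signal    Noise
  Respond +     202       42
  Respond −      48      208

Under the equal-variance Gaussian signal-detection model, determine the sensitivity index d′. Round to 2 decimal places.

H = 202/250 = 0.8080
FA = 42/250 = 0.1680
z(0.8080) = 0.871, z(0.1680) = -0.962
d' = z(H) − z(FA) = 0.871 − (-0.962) = 1.833

d′ = 1.83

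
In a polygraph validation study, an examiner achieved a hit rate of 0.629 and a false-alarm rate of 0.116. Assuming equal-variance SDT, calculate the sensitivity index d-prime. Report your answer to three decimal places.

d-prime = 1.524

Φ⁻¹(H) = Φ⁻¹(0.629) = 0.3292
Φ⁻¹(FA) = Φ⁻¹(0.116) = -1.1952
d' = z(H) − z(FA) = 0.3292 − (-1.1952) = 1.5244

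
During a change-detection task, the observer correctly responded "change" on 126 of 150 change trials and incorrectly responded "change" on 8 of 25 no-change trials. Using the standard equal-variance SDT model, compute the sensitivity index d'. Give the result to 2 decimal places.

H = 126/150 = 0.8400
FA = 8/25 = 0.3200
z(0.8400) = 0.9945, z(0.3200) = -0.4677
d' = z(H) − z(FA) = 0.9945 − (-0.4677) = 1.4622

d' = 1.46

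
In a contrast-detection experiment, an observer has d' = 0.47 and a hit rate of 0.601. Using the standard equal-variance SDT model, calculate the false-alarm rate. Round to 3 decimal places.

false-alarm rate = 0.415

z(hit rate) = z(0.601) = 0.2559
z(FA) = z(H) − d' = 0.2559 − 0.47 = -0.2141
false-alarm rate = Φ(-0.2141) = 0.4152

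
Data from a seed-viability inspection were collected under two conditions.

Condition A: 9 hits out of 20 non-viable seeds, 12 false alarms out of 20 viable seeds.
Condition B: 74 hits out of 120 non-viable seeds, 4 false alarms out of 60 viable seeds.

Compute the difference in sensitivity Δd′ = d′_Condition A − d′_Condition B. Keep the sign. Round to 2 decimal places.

Δd′ = -2.18

Condition A: z(0.4500) = -0.126, z(0.6000) = 0.253, d' = -0.379
Condition B: z(0.6167) = 0.297, z(0.0667) = -1.501, d' = 1.798
Δd' = d'_Condition A − d'_Condition B = -0.379 − 1.798 = -2.177
Condition B has the higher sensitivity.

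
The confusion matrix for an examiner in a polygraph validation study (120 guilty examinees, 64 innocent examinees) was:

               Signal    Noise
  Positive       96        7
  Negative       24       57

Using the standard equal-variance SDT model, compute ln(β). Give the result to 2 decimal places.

H = 96/120 = 0.8000
FA = 7/64 = 0.1094
z(H) = z(0.8000) = 0.842
z(FA) = z(0.1094) = -1.230
ln β = −½·[z(H)² − z(FA)²] = −0.5 × (0.709 − 1.513) = 0.402

ln β = 0.40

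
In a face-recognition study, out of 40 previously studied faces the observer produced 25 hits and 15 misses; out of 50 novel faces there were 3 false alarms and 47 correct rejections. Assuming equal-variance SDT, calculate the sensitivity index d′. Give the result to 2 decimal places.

d′ = 1.87

H = 25/40 = 0.6250
FA = 3/50 = 0.0600
z(H) = 0.3186
z(FA) = -1.5548
d' = z(H) − z(FA) = 0.3186 − (-1.5548) = 1.8734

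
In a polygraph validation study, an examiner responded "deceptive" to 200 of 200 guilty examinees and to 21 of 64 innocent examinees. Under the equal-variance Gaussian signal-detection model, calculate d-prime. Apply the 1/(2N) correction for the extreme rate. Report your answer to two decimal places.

The hit rate is 200/200 = 1, so apply the 1/(2N) correction: H → 1 − 1/(2·200) = 0.99750.
z(H) = z(0.99750) = 2.807
z(FA) = z(0.32812) = -0.445
d' = 2.807 − (-0.445) = 3.252

d-prime = 3.25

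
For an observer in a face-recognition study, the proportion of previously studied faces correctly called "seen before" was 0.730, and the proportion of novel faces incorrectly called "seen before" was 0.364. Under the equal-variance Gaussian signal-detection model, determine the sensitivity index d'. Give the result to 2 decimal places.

z(H) = 0.6128
z(FA) = -0.3478
d' = z(H) − z(FA) = 0.6128 − (-0.3478) = 0.9606

d' = 0.96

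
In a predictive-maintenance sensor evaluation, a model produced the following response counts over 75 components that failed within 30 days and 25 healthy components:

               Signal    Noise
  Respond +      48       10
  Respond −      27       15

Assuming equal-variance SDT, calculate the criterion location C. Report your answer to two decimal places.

C = -0.05

H = 48/75 = 0.6400
FA = 10/25 = 0.4000
z(0.6400) = 0.358, z(0.4000) = -0.253
c = −½·[z(H) + z(FA)] = −0.5 × (0.358 + (-0.253)) = -0.0525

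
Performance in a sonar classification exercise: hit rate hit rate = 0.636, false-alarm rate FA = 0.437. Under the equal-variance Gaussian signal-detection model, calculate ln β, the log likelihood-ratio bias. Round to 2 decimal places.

ln β = -0.05

Φ⁻¹(0.636) = 0.348, Φ⁻¹(0.437) = -0.159
ln β = −½·[z(H)² − z(FA)²] = −0.5 × (0.121 − 0.025) = -0.048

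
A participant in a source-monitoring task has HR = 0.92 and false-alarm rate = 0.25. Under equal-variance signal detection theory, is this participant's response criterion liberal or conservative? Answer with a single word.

liberal

z(H) = 1.405, z(FA) = -0.674
c = −½·(z(H) + z(FA)) = -0.3655
c < 0 → liberal criterion (biased toward responding “yes”).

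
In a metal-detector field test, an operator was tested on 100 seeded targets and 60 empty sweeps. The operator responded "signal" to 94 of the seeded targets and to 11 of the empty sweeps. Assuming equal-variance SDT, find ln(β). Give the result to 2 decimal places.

ln β = -0.80

H = 94/100 = 0.9400
FA = 11/60 = 0.1833
Φ⁻¹(0.9400) = 1.555, Φ⁻¹(0.1833) = -0.903
ln β = −½·[z(H)² − z(FA)²] = −0.5 × (2.418 − 0.815) = -0.8015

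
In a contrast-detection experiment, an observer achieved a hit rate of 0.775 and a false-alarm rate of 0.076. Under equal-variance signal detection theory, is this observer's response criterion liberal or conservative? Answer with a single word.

z(H) = 0.755, z(FA) = -1.433
c = −½·(z(H) + z(FA)) = 0.339
c > 0 → conservative criterion (biased toward responding “no”).

conservative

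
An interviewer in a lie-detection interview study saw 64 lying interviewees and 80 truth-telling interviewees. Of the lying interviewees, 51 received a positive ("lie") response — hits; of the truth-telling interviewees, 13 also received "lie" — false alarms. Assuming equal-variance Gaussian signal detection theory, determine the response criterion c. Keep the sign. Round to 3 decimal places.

c = 0.077

H = 51/64 = 0.7969
FA = 13/80 = 0.1625
Φ⁻¹(H) = Φ⁻¹(0.7969) = 0.8306
Φ⁻¹(FA) = Φ⁻¹(0.1625) = -0.9842
c = −½·[z(H) + z(FA)] = −0.5 × (0.8306 + (-0.9842)) = 0.0768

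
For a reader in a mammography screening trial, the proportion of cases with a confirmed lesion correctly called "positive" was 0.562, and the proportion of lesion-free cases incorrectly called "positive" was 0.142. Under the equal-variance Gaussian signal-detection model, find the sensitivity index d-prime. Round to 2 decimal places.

Φ⁻¹(H) = Φ⁻¹(0.562) = 0.1560
Φ⁻¹(FA) = Φ⁻¹(0.142) = -1.0714
d' = z(H) − z(FA) = 0.1560 − (-1.0714) = 1.2274

d-prime = 1.23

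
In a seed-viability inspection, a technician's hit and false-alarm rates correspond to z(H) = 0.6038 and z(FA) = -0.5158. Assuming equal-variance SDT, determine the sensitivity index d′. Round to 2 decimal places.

d' = z(H) − z(FA) = 0.6038 − (-0.5158) = 1.1196

d′ = 1.12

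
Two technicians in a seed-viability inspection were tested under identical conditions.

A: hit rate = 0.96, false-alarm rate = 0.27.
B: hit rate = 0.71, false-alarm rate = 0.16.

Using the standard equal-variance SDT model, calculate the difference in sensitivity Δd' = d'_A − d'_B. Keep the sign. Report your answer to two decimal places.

A: z(0.96) = 1.751, z(0.27) = -0.613, d' = 2.364
B: z(0.71) = 0.553, z(0.16) = -0.994, d' = 1.547
Δd' = d'_A − d'_B = 2.364 − 1.547 = 0.817
A has the higher sensitivity.

Δd' = 0.82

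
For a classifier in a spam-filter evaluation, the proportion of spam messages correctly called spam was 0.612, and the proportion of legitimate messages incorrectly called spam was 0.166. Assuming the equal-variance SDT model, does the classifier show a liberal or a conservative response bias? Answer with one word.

conservative

z(H) = 0.285, z(FA) = -0.970
c = −½·(z(H) + z(FA)) = 0.3425
c > 0 → conservative criterion (biased toward responding “no”).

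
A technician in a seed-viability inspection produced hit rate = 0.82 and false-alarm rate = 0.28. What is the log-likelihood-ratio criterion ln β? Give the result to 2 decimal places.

ln β = -0.25

Φ⁻¹(H) = Φ⁻¹(0.82) = 0.915
Φ⁻¹(FA) = Φ⁻¹(0.28) = -0.583
ln β = −½·[z(H)² − z(FA)²] = −0.5 × (0.837 − 0.340) = -0.2485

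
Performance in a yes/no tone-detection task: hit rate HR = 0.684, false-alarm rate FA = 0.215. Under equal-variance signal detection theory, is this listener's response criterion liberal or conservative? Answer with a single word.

conservative

z(H) = 0.479, z(FA) = -0.789
c = −½·(z(H) + z(FA)) = 0.155
c > 0 → conservative criterion (biased toward responding “no”).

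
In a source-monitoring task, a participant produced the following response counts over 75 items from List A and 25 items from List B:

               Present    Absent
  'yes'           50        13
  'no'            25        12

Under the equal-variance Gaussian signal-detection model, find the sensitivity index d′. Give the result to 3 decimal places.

d′ = 0.381

H = 50/75 = 0.6667
FA = 13/25 = 0.5200
Φ⁻¹(H) = Φ⁻¹(0.6667) = 0.4308
Φ⁻¹(FA) = Φ⁻¹(0.5200) = 0.0502
d' = z(H) − z(FA) = 0.4308 − 0.0502 = 0.3806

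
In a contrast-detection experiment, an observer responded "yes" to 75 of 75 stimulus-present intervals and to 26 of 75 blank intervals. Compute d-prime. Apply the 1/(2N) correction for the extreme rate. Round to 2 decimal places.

d-prime = 2.87

The hit rate is 75/75 = 1, so apply the 1/(2N) correction: H → 1 − 1/(2·75) = 0.99333.
z(H) = z(0.99333) = 2.475
z(FA) = z(0.34667) = -0.394
d' = 2.475 − (-0.394) = 2.869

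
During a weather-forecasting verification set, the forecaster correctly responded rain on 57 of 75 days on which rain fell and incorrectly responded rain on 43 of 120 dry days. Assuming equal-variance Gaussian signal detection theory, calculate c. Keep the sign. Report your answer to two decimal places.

H = 57/75 = 0.7600
FA = 43/120 = 0.3583
Φ⁻¹(0.7600) = 0.706, Φ⁻¹(0.3583) = -0.363
c = −½·[z(H) + z(FA)] = −0.5 × (0.706 + (-0.363)) = -0.1715

c = -0.17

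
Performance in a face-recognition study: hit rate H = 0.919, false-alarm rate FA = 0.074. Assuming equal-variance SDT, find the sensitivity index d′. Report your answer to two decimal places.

d′ = 2.85

z(H) = z(0.919) = 1.398
z(FA) = z(0.074) = -1.447
d' = z(H) − z(FA) = 1.398 − (-1.447) = 2.845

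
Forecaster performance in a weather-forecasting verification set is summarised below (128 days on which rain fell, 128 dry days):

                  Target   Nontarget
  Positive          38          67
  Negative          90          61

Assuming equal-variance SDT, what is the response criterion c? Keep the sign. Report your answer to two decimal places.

c = 0.24

H = 38/128 = 0.2969
FA = 67/128 = 0.5234
z(0.2969) = -0.5333, z(0.5234) = 0.0587
c = −½·[z(H) + z(FA)] = −0.5 × (-0.5333 + 0.0587) = 0.2373
c > 0: the forecaster has a conservative response bias.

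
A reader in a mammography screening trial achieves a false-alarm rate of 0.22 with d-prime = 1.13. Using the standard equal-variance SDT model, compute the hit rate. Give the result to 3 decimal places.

hit rate = 0.640

z(false-alarm rate) = z(0.22) = -0.7722
z(H) = z(FA) + d' = -0.7722 + 1.13 = 0.3578
hit rate = Φ(0.3578) = 0.6398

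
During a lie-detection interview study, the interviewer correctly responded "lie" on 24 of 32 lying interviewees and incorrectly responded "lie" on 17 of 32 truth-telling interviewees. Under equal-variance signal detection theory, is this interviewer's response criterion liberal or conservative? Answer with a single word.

z(H) = 0.674, z(FA) = 0.078
c = −½·(z(H) + z(FA)) = -0.376
c < 0 → liberal criterion (biased toward responding “yes”).

liberal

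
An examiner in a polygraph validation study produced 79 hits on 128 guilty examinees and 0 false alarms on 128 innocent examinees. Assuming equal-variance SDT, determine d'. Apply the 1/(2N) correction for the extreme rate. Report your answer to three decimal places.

d' = 2.958

The false-alarm rate is 0/128 = 0, so apply the 1/(2N) correction: FA → 1/(2·128) = 0.00391.
z(H) = z(0.61719) = 0.2981
z(FA) = z(0.00391) = -2.6597
d' = 0.2981 − (-2.6597) = 2.9578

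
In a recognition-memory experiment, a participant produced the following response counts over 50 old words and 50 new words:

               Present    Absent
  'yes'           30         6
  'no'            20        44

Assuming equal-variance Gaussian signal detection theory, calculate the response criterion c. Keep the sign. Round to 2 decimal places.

H = 30/50 = 0.6000
FA = 6/50 = 0.1200
Φ⁻¹(H) = 0.253
Φ⁻¹(FA) = -1.175
c = −½·[z(H) + z(FA)] = −0.5 × (0.253 + (-1.175)) = 0.461

c = 0.46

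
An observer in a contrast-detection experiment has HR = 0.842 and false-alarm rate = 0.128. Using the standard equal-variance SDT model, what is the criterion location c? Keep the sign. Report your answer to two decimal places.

c = 0.07

z(H) = 1.003
z(FA) = -1.136
c = −½·[z(H) + z(FA)] = −0.5 × (1.003 + (-1.136)) = 0.0665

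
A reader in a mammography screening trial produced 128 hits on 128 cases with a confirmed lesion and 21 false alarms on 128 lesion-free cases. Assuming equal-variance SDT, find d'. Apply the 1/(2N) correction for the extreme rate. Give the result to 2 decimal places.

The hit rate is 128/128 = 1, so apply the 1/(2N) correction: H → 1 − 1/(2·128) = 0.99609.
z(H) = z(0.99609) = 2.660
z(FA) = z(0.16406) = -0.978
d' = 2.660 − (-0.978) = 3.638

d' = 3.64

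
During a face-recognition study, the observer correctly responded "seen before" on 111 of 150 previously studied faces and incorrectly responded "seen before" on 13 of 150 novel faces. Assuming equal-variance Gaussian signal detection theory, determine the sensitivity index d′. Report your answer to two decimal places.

d′ = 2.00

H = 111/150 = 0.7400
FA = 13/150 = 0.0867
z(0.7400) = 0.643, z(0.0867) = -1.361
d' = z(H) − z(FA) = 0.643 − (-1.361) = 2.004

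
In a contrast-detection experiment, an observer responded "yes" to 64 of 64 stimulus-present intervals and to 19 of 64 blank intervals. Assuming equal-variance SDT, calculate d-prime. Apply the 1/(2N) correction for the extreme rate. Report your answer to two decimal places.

d-prime = 2.95

The hit rate is 64/64 = 1, so apply the 1/(2N) correction: H → 1 − 1/(2·64) = 0.99219.
z(H) = z(0.99219) = 2.418
z(FA) = z(0.29688) = -0.533
d' = 2.418 − (-0.533) = 2.951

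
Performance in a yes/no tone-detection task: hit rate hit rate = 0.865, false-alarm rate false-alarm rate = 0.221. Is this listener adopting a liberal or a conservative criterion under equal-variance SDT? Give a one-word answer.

liberal

z(H) = 1.103, z(FA) = -0.769
c = −½·(z(H) + z(FA)) = -0.167
c < 0 → liberal criterion (biased toward responding “yes”).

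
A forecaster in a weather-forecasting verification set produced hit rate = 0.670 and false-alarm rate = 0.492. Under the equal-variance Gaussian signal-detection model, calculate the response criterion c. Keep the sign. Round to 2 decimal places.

Φ⁻¹(H) = Φ⁻¹(0.670) = 0.440
Φ⁻¹(FA) = Φ⁻¹(0.492) = -0.020
c = −½·[z(H) + z(FA)] = −0.5 × (0.440 + (-0.020)) = -0.210
c < 0: the forecaster has a liberal response bias.

c = -0.21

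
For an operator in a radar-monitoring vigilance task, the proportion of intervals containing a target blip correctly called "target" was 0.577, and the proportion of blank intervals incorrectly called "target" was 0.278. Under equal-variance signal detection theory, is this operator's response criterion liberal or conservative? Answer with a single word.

z(H) = 0.194, z(FA) = -0.589
c = −½·(z(H) + z(FA)) = 0.1975
c > 0 → conservative criterion (biased toward responding “no”).

conservative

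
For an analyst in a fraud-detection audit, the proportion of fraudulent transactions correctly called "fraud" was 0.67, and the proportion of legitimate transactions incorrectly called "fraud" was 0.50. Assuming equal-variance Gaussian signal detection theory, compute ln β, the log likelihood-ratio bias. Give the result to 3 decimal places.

Φ⁻¹(0.67) = 0.4399, Φ⁻¹(0.50) = 0.0000
ln β = −½·[z(H)² − z(FA)²] = −0.5 × (0.1935 − 0.0000) = -0.09675

ln β = -0.097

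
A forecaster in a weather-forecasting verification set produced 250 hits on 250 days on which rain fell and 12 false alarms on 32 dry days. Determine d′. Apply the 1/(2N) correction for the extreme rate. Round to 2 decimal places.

d′ = 3.20

The hit rate is 250/250 = 1, so apply the 1/(2N) correction: H → 1 − 1/(2·250) = 0.99800.
z(H) = z(0.99800) = 2.878
z(FA) = z(0.37500) = -0.319
d' = 2.878 − (-0.319) = 3.197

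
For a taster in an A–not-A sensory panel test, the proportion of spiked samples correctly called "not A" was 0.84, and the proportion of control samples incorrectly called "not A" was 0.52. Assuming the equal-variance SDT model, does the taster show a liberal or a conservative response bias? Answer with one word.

z(H) = 0.994, z(FA) = 0.050
c = −½·(z(H) + z(FA)) = -0.522
c < 0 → liberal criterion (biased toward responding “yes”).

liberal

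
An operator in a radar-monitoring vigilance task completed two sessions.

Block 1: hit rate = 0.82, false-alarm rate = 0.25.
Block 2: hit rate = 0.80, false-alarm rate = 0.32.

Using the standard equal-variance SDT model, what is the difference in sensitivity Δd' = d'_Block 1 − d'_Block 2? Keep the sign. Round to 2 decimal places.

Block 1: z(0.82) = 0.915, z(0.25) = -0.674, d' = 1.589
Block 2: z(0.80) = 0.842, z(0.32) = -0.468, d' = 1.310
Δd' = d'_Block 1 − d'_Block 2 = 1.589 − 1.310 = 0.279
Block 1 has the higher sensitivity.

Δd' = 0.28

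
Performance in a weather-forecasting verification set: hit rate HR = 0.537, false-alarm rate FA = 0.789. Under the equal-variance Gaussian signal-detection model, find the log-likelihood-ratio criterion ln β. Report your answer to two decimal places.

ln β = 0.32

z(0.537) = 0.093, z(0.789) = 0.803
ln β = −½·[z(H)² − z(FA)²] = −0.5 × (0.009 − 0.645) = 0.318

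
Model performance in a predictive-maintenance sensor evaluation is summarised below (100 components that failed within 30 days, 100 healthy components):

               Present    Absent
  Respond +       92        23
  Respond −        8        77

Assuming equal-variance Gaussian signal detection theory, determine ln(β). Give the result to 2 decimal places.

H = 92/100 = 0.9200
FA = 23/100 = 0.2300
Φ⁻¹(0.9200) = 1.405, Φ⁻¹(0.2300) = -0.739
ln β = −½·[z(H)² − z(FA)²] = −0.5 × (1.974 − 0.546) = -0.714

ln β = -0.71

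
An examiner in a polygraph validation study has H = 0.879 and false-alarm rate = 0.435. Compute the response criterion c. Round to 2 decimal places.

Φ⁻¹(H) = Φ⁻¹(0.879) = 1.170
Φ⁻¹(FA) = Φ⁻¹(0.435) = -0.164
c = −½·[z(H) + z(FA)] = −0.5 × (1.170 + (-0.164)) = -0.503

c = -0.50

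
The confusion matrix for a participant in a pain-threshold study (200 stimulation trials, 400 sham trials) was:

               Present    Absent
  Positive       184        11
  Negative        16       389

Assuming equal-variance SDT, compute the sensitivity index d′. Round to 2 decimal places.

d′ = 3.32

H = 184/200 = 0.9200
FA = 11/400 = 0.0275
Φ⁻¹(H) = Φ⁻¹(0.9200) = 1.405
Φ⁻¹(FA) = Φ⁻¹(0.0275) = -1.919
d' = z(H) − z(FA) = 1.405 − (-1.919) = 3.324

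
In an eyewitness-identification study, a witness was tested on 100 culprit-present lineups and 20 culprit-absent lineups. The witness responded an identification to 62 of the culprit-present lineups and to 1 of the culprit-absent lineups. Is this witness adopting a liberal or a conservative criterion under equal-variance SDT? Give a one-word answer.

conservative

z(H) = 0.305, z(FA) = -1.645
c = −½·(z(H) + z(FA)) = 0.670
c > 0 → conservative criterion (biased toward responding “no”).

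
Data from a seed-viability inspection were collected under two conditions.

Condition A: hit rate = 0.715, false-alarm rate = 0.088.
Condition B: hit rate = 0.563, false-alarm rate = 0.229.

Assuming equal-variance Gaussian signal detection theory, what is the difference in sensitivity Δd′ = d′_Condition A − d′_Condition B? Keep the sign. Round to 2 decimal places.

Δd′ = 1.02

Condition A: z(0.715) = 0.568, z(0.088) = -1.353, d' = 1.921
Condition B: z(0.563) = 0.159, z(0.229) = -0.742, d' = 0.901
Δd' = d'_Condition A − d'_Condition B = 1.921 − 0.901 = 1.020
Condition A has the higher sensitivity.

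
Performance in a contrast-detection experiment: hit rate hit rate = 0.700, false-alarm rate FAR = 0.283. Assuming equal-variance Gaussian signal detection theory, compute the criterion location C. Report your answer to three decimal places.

z(0.700) = 0.5244, z(0.283) = -0.5740
c = −½·[z(H) + z(FA)] = −0.5 × (0.5244 + (-0.5740)) = 0.0248

C = 0.025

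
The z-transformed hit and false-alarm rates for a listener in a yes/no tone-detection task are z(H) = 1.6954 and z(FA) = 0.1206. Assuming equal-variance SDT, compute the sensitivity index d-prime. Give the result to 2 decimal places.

d-prime = 1.57

d' = z(H) − z(FA) = 1.6954 − 0.1206 = 1.5748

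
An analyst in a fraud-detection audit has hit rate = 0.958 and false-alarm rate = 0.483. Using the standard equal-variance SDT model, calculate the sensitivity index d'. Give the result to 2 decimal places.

d' = 1.77

z(H) = z(0.958) = 1.7279
z(FA) = z(0.483) = -0.0426
d' = z(H) − z(FA) = 1.7279 − (-0.0426) = 1.7705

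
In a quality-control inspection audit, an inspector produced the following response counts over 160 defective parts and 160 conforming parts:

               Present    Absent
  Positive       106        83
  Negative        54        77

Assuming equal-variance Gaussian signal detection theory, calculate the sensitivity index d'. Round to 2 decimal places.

H = 106/160 = 0.6625
FA = 83/160 = 0.5188
z(H) = 0.4193
z(FA) = 0.0471
d' = z(H) − z(FA) = 0.4193 − 0.0471 = 0.3722

d' = 0.37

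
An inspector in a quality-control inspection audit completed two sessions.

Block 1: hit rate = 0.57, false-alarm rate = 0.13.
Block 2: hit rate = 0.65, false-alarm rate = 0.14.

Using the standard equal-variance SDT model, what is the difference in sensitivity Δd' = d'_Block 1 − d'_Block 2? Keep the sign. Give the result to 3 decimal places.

Block 1: z(0.57) = 0.1764, z(0.13) = -1.1264, d' = 1.3028
Block 2: z(0.65) = 0.3853, z(0.14) = -1.0803, d' = 1.4656
Δd' = d'_Block 1 − d'_Block 2 = 1.3028 − 1.4656 = -0.1628
Block 2 has the higher sensitivity.

Δd' = -0.163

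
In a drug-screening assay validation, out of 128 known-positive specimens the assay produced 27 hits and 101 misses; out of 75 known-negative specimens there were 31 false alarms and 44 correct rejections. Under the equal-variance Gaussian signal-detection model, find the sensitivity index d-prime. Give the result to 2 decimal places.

H = 27/128 = 0.2109
FA = 31/75 = 0.4133
z(H) = -0.803
z(FA) = -0.219
d' = z(H) − z(FA) = -0.803 − (-0.219) = -0.584

d-prime = -0.58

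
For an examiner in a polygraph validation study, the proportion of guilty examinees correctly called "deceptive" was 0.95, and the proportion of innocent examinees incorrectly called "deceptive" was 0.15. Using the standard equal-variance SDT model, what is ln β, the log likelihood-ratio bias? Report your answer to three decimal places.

ln β = -0.816

z(H) = 1.6449
z(FA) = -1.0364
ln β = −½·[z(H)² − z(FA)²] = −0.5 × (2.7057 − 1.0741) = -0.8158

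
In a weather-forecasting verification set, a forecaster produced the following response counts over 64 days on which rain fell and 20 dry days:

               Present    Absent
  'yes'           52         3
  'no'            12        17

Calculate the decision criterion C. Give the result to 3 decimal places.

C = 0.075

H = 52/64 = 0.8125
FA = 3/20 = 0.1500
z(H) = z(0.8125) = 0.8871
z(FA) = z(0.1500) = -1.0364
c = −½·[z(H) + z(FA)] = −0.5 × (0.8871 + (-1.0364)) = 0.07465
c > 0: the forecaster has a conservative response bias.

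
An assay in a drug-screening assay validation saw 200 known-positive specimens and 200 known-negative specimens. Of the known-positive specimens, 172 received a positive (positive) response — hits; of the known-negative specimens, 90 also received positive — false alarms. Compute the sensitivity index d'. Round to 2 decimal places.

H = 172/200 = 0.8600
FA = 90/200 = 0.4500
Φ⁻¹(0.8600) = 1.0803, Φ⁻¹(0.4500) = -0.1257
d' = z(H) − z(FA) = 1.0803 − (-0.1257) = 1.2060

d' = 1.21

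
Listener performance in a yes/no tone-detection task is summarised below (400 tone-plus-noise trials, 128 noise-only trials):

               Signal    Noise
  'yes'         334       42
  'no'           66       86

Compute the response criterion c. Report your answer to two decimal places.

H = 334/400 = 0.8350
FA = 42/128 = 0.3281
Φ⁻¹(H) = Φ⁻¹(0.8350) = 0.9741
Φ⁻¹(FA) = Φ⁻¹(0.3281) = -0.4452
c = −½·[z(H) + z(FA)] = −0.5 × (0.9741 + (-0.4452)) = -0.26445
c < 0: the listener has a liberal response bias.

c = -0.26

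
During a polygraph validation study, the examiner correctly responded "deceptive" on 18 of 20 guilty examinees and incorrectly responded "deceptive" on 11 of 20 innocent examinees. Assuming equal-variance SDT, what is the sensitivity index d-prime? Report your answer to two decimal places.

H = 18/20 = 0.9000
FA = 11/20 = 0.5500
z(0.9000) = 1.282, z(0.5500) = 0.126
d' = z(H) − z(FA) = 1.282 − 0.126 = 1.156

d-prime = 1.16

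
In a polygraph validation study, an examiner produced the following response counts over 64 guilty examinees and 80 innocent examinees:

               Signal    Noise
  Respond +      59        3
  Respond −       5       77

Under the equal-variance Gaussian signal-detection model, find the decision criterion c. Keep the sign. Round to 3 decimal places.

c = 0.181

H = 59/64 = 0.9219
FA = 3/80 = 0.0375
Φ⁻¹(H) = Φ⁻¹(0.9219) = 1.4180
Φ⁻¹(FA) = Φ⁻¹(0.0375) = -1.7805
c = −½·[z(H) + z(FA)] = −0.5 × (1.4180 + (-1.7805)) = 0.18125
c > 0: the examiner has a conservative response bias.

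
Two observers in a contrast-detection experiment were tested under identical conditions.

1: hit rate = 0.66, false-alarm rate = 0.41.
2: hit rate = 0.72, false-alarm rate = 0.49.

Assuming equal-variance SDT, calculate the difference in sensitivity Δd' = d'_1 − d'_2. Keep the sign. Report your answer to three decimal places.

1: z(0.66) = 0.4125, z(0.41) = -0.2275, d' = 0.6400
2: z(0.72) = 0.5828, z(0.49) = -0.0251, d' = 0.6079
Δd' = d'_1 − d'_2 = 0.6400 − 0.6079 = 0.0321
1 has the higher sensitivity.

Δd' = 0.032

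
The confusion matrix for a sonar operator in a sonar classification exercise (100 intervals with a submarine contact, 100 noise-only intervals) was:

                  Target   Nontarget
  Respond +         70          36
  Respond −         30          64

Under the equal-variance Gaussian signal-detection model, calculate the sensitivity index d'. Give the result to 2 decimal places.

d' = 0.88

H = 70/100 = 0.7000
FA = 36/100 = 0.3600
Φ⁻¹(0.7000) = 0.524, Φ⁻¹(0.3600) = -0.358
d' = z(H) − z(FA) = 0.524 − (-0.358) = 0.882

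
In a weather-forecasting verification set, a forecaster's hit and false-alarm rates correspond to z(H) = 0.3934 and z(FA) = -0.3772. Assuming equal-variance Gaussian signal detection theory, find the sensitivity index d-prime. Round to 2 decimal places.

d' = z(H) − z(FA) = 0.3934 − (-0.3772) = 0.7706

d-prime = 0.77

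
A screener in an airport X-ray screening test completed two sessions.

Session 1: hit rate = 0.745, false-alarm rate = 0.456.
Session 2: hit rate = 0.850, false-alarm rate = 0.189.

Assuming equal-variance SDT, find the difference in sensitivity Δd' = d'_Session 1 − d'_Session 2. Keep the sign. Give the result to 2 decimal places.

Session 1: z(0.745) = 0.659, z(0.456) = -0.111, d' = 0.770
Session 2: z(0.850) = 1.036, z(0.189) = -0.882, d' = 1.918
Δd' = d'_Session 1 − d'_Session 2 = 0.770 − 1.918 = -1.148
Session 2 has the higher sensitivity.

Δd' = -1.15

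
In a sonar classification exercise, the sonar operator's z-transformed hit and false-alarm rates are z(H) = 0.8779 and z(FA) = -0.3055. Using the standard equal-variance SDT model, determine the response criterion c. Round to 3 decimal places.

c = −½·[z(H) + z(FA)] = −½·(0.8779 + (-0.3055)) = -0.2862
c < 0: the sonar operator has a liberal response bias.

c = -0.286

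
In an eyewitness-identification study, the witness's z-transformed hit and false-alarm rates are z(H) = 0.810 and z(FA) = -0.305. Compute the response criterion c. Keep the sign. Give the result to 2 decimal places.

c = −½·[z(H) + z(FA)] = −½·(0.810 + (-0.305)) = -0.2525

c = -0.25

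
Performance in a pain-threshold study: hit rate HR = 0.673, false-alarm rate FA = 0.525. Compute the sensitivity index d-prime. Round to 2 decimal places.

Φ⁻¹(0.673) = 0.448, Φ⁻¹(0.525) = 0.063
d' = z(H) − z(FA) = 0.448 − 0.063 = 0.385

d-prime = 0.39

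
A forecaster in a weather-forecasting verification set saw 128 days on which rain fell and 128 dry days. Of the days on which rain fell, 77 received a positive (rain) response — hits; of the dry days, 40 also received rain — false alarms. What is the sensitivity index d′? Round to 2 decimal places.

d′ = 0.75

H = 77/128 = 0.6016
FA = 40/128 = 0.3125
z(H) = z(0.6016) = 0.257
z(FA) = z(0.3125) = -0.489
d' = z(H) − z(FA) = 0.257 − (-0.489) = 0.746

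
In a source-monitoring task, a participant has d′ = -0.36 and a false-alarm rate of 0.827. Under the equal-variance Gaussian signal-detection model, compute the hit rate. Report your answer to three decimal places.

hit rate = 0.720

z(false-alarm rate) = z(0.827) = 0.9424
z(H) = z(FA) + d' = 0.9424 + (-0.36) = 0.5824
hit rate = Φ(0.5824) = 0.7199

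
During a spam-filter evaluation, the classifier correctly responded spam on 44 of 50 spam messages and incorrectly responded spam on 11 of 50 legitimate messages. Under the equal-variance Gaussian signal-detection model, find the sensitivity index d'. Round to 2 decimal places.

H = 44/50 = 0.8800
FA = 11/50 = 0.2200
Φ⁻¹(H) = Φ⁻¹(0.8800) = 1.1750
Φ⁻¹(FA) = Φ⁻¹(0.2200) = -0.7722
d' = z(H) − z(FA) = 1.1750 − (-0.7722) = 1.9472

d' = 1.95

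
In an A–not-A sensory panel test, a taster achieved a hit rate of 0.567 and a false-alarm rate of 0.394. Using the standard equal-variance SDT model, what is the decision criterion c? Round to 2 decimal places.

z(H) = z(0.567) = 0.169
z(FA) = z(0.394) = -0.269
c = −½·[z(H) + z(FA)] = −0.5 × (0.169 + (-0.269)) = 0.050

c = 0.05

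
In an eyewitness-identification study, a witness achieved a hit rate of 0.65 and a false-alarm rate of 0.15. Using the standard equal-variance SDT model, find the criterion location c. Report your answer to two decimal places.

z(0.65) = 0.385, z(0.15) = -1.036
c = −½·[z(H) + z(FA)] = −0.5 × (0.385 + (-1.036)) = 0.3255
c > 0: the witness has a conservative response bias.

c = 0.33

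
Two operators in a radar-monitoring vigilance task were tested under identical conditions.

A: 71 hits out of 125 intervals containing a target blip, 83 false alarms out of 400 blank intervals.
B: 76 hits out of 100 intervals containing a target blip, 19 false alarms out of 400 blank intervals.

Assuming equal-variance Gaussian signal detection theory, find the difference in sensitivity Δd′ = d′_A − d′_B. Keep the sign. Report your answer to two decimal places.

Δd′ = -1.39

A: z(0.5680) = 0.171, z(0.2075) = -0.815, d' = 0.986
B: z(0.7600) = 0.706, z(0.0475) = -1.670, d' = 2.376
Δd' = d'_A − d'_B = 0.986 − 2.376 = -1.390
B has the higher sensitivity.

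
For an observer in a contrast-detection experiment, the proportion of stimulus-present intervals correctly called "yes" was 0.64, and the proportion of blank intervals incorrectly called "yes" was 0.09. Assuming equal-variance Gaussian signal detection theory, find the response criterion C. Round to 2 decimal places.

z(H) = 0.358
z(FA) = -1.341
c = −½·[z(H) + z(FA)] = −0.5 × (0.358 + (-1.341)) = 0.4915
c > 0: the observer has a conservative response bias.

C = 0.49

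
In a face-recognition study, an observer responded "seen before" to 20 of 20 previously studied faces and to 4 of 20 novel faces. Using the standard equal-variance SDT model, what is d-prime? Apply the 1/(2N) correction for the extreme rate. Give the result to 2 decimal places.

d-prime = 2.80

The hit rate is 20/20 = 1, so apply the 1/(2N) correction: H → 1 − 1/(2·20) = 0.97500.
z(H) = z(0.97500) = 1.960
z(FA) = z(0.20000) = -0.842
d' = 1.960 − (-0.842) = 2.802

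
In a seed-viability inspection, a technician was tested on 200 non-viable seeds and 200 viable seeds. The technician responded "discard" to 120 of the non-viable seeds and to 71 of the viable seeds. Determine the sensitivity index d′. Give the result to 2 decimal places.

H = 120/200 = 0.6000
FA = 71/200 = 0.3550
z(H) = z(0.6000) = 0.2533
z(FA) = z(0.3550) = -0.3719
d' = z(H) − z(FA) = 0.2533 − (-0.3719) = 0.6252

d′ = 0.63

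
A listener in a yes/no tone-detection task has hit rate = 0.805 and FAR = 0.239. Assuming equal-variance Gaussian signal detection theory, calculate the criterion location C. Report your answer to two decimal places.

z(0.805) = 0.8596, z(0.239) = -0.7095
c = −½·[z(H) + z(FA)] = −0.5 × (0.8596 + (-0.7095)) = -0.07505

C = -0.08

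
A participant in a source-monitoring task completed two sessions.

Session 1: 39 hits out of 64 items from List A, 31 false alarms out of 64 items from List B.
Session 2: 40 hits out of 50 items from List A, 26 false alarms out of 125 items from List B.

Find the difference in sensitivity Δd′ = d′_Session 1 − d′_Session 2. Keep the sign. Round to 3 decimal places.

Session 1: z(0.6094) = 0.2778, z(0.4844) = -0.0391, d' = 0.3169
Session 2: z(0.8000) = 0.8416, z(0.2080) = -0.8134, d' = 1.6550
Δd' = d'_Session 1 − d'_Session 2 = 0.3169 − 1.6550 = -1.3381
Session 2 has the higher sensitivity.

Δd′ = -1.338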